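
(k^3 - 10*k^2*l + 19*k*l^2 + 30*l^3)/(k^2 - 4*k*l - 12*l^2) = (k^2 - 4*k*l - 5*l^2)/(k + 2*l)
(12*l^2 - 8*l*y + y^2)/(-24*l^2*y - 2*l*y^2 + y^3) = (-2*l + y)/(y*(4*l + y))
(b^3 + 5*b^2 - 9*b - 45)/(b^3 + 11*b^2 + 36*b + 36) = (b^2 + 2*b - 15)/(b^2 + 8*b + 12)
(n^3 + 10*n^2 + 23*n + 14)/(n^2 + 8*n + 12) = (n^2 + 8*n + 7)/(n + 6)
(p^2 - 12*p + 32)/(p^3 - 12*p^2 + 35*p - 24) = (p - 4)/(p^2 - 4*p + 3)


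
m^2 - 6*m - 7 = (m - 7)*(m + 1)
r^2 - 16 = (r - 4)*(r + 4)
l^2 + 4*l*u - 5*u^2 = (l - u)*(l + 5*u)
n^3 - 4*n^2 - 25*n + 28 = (n - 7)*(n - 1)*(n + 4)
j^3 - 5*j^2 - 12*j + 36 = (j - 6)*(j - 2)*(j + 3)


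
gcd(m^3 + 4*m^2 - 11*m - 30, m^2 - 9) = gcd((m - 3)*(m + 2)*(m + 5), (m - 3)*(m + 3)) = m - 3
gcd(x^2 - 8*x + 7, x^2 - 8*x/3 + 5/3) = x - 1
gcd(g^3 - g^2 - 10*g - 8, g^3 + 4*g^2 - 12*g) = 1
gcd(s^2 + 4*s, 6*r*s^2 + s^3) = s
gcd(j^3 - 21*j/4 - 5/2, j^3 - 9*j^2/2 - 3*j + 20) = j^2 - j/2 - 5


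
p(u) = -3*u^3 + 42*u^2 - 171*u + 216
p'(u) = -9*u^2 + 84*u - 171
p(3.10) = 0.15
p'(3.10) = 2.91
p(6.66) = 53.85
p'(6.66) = -10.76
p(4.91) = 33.82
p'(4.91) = 24.47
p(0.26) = 174.33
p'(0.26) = -149.77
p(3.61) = 4.90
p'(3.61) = 14.95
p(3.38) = 2.00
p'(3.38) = 10.10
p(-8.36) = 6333.75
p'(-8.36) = -1502.25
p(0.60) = 127.87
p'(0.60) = -123.84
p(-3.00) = 1188.00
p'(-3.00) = -504.00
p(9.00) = -108.00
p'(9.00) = -144.00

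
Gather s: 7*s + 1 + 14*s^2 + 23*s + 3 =14*s^2 + 30*s + 4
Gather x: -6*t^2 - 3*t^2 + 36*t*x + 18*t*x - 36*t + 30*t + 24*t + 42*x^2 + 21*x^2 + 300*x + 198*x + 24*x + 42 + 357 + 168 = -9*t^2 + 18*t + 63*x^2 + x*(54*t + 522) + 567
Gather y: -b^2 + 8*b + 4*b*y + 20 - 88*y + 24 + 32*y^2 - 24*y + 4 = -b^2 + 8*b + 32*y^2 + y*(4*b - 112) + 48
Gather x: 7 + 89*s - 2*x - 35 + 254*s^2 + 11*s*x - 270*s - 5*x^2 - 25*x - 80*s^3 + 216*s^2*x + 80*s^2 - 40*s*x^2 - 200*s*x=-80*s^3 + 334*s^2 - 181*s + x^2*(-40*s - 5) + x*(216*s^2 - 189*s - 27) - 28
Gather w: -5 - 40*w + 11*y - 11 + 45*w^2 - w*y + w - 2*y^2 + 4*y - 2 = 45*w^2 + w*(-y - 39) - 2*y^2 + 15*y - 18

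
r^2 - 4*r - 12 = (r - 6)*(r + 2)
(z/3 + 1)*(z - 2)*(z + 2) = z^3/3 + z^2 - 4*z/3 - 4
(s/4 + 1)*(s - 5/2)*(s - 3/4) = s^3/4 + 3*s^2/16 - 89*s/32 + 15/8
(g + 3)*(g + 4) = g^2 + 7*g + 12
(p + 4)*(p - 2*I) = p^2 + 4*p - 2*I*p - 8*I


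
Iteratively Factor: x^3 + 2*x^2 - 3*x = (x + 3)*(x^2 - x) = x*(x + 3)*(x - 1)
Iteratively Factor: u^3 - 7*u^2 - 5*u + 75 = (u - 5)*(u^2 - 2*u - 15) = (u - 5)*(u + 3)*(u - 5)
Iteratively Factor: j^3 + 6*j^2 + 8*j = (j + 2)*(j^2 + 4*j) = j*(j + 2)*(j + 4)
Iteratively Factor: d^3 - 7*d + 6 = (d - 2)*(d^2 + 2*d - 3) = (d - 2)*(d + 3)*(d - 1)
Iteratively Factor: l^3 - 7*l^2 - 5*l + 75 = (l - 5)*(l^2 - 2*l - 15) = (l - 5)^2*(l + 3)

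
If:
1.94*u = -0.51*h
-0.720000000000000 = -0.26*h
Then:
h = 2.77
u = -0.73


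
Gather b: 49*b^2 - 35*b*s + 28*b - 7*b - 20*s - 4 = 49*b^2 + b*(21 - 35*s) - 20*s - 4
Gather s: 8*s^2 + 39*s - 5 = 8*s^2 + 39*s - 5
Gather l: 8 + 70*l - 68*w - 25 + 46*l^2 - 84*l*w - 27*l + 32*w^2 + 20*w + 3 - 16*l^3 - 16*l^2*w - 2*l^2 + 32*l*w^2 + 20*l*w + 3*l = -16*l^3 + l^2*(44 - 16*w) + l*(32*w^2 - 64*w + 46) + 32*w^2 - 48*w - 14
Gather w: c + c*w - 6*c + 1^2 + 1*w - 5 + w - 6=-5*c + w*(c + 2) - 10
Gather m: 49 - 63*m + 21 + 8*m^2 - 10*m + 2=8*m^2 - 73*m + 72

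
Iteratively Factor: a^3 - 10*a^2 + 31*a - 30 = (a - 2)*(a^2 - 8*a + 15) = (a - 3)*(a - 2)*(a - 5)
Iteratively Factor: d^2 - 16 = (d + 4)*(d - 4)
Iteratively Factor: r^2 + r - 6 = (r + 3)*(r - 2)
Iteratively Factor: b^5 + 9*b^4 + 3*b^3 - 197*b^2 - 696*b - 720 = (b + 3)*(b^4 + 6*b^3 - 15*b^2 - 152*b - 240) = (b + 3)*(b + 4)*(b^3 + 2*b^2 - 23*b - 60) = (b + 3)*(b + 4)^2*(b^2 - 2*b - 15) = (b - 5)*(b + 3)*(b + 4)^2*(b + 3)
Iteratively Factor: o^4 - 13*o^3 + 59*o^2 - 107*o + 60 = (o - 4)*(o^3 - 9*o^2 + 23*o - 15) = (o - 5)*(o - 4)*(o^2 - 4*o + 3) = (o - 5)*(o - 4)*(o - 3)*(o - 1)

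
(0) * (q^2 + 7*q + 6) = 0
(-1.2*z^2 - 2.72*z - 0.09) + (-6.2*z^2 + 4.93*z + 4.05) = -7.4*z^2 + 2.21*z + 3.96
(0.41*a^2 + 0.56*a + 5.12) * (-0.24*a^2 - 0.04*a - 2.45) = -0.0984*a^4 - 0.1508*a^3 - 2.2557*a^2 - 1.5768*a - 12.544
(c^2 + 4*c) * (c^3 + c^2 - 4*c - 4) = c^5 + 5*c^4 - 20*c^2 - 16*c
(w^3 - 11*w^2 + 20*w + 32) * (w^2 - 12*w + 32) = w^5 - 23*w^4 + 184*w^3 - 560*w^2 + 256*w + 1024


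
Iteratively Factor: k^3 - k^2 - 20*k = (k)*(k^2 - k - 20) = k*(k + 4)*(k - 5)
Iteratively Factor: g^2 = (g)*(g)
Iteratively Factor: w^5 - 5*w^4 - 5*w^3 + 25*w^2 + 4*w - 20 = (w - 2)*(w^4 - 3*w^3 - 11*w^2 + 3*w + 10) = (w - 2)*(w + 1)*(w^3 - 4*w^2 - 7*w + 10) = (w - 5)*(w - 2)*(w + 1)*(w^2 + w - 2) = (w - 5)*(w - 2)*(w + 1)*(w + 2)*(w - 1)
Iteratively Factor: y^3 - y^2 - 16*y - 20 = (y + 2)*(y^2 - 3*y - 10) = (y + 2)^2*(y - 5)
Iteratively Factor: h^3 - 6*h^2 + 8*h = (h)*(h^2 - 6*h + 8) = h*(h - 2)*(h - 4)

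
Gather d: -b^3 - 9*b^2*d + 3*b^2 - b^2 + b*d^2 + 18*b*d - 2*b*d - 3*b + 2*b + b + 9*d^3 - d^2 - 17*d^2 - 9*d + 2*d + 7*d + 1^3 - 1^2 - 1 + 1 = -b^3 + 2*b^2 + 9*d^3 + d^2*(b - 18) + d*(-9*b^2 + 16*b)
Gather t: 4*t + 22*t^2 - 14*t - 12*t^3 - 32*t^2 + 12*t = -12*t^3 - 10*t^2 + 2*t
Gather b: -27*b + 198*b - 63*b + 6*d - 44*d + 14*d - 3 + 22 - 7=108*b - 24*d + 12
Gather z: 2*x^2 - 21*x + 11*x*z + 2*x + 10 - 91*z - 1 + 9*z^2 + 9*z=2*x^2 - 19*x + 9*z^2 + z*(11*x - 82) + 9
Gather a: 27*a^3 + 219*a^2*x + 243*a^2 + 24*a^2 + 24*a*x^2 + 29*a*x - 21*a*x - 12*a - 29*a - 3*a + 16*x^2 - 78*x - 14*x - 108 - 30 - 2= 27*a^3 + a^2*(219*x + 267) + a*(24*x^2 + 8*x - 44) + 16*x^2 - 92*x - 140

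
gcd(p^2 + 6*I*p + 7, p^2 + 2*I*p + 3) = p - I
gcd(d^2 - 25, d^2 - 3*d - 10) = d - 5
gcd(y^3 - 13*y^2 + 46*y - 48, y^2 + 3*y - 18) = y - 3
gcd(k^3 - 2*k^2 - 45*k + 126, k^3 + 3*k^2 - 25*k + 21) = k^2 + 4*k - 21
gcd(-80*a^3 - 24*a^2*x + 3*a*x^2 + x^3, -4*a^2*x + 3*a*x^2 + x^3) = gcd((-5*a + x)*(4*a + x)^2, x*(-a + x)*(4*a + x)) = 4*a + x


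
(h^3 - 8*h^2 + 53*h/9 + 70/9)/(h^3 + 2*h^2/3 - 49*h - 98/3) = (h - 5/3)/(h + 7)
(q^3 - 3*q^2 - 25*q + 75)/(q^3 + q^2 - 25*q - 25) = (q - 3)/(q + 1)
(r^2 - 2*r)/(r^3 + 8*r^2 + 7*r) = (r - 2)/(r^2 + 8*r + 7)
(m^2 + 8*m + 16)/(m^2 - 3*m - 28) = (m + 4)/(m - 7)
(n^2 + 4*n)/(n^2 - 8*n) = (n + 4)/(n - 8)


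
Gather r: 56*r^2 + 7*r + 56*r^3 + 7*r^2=56*r^3 + 63*r^2 + 7*r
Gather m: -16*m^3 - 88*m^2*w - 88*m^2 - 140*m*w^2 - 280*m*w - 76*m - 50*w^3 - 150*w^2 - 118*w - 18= -16*m^3 + m^2*(-88*w - 88) + m*(-140*w^2 - 280*w - 76) - 50*w^3 - 150*w^2 - 118*w - 18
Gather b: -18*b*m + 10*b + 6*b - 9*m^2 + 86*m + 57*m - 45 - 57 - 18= b*(16 - 18*m) - 9*m^2 + 143*m - 120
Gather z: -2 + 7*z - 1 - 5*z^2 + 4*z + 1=-5*z^2 + 11*z - 2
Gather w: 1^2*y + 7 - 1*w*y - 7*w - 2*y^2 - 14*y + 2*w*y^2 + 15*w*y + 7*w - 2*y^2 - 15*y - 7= w*(2*y^2 + 14*y) - 4*y^2 - 28*y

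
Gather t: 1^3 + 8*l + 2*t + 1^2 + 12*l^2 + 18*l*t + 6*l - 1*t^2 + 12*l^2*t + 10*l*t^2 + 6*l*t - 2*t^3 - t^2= 12*l^2 + 14*l - 2*t^3 + t^2*(10*l - 2) + t*(12*l^2 + 24*l + 2) + 2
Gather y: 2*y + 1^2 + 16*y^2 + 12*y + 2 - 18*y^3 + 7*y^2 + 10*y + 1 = -18*y^3 + 23*y^2 + 24*y + 4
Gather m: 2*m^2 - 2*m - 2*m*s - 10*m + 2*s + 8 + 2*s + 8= 2*m^2 + m*(-2*s - 12) + 4*s + 16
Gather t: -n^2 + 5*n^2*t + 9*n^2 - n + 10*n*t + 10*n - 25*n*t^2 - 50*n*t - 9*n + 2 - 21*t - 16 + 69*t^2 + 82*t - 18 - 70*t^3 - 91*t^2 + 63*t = 8*n^2 - 70*t^3 + t^2*(-25*n - 22) + t*(5*n^2 - 40*n + 124) - 32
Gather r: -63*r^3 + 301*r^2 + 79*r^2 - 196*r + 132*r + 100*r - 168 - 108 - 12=-63*r^3 + 380*r^2 + 36*r - 288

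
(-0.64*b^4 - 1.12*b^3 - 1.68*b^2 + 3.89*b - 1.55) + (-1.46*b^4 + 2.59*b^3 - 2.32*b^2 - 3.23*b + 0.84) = -2.1*b^4 + 1.47*b^3 - 4.0*b^2 + 0.66*b - 0.71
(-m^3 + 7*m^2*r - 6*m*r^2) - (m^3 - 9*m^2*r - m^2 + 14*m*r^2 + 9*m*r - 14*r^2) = -2*m^3 + 16*m^2*r + m^2 - 20*m*r^2 - 9*m*r + 14*r^2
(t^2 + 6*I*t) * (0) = 0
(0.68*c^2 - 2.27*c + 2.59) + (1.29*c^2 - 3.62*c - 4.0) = 1.97*c^2 - 5.89*c - 1.41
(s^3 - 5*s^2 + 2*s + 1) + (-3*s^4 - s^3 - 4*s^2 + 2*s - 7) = -3*s^4 - 9*s^2 + 4*s - 6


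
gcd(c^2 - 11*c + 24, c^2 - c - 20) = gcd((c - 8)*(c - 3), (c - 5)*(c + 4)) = 1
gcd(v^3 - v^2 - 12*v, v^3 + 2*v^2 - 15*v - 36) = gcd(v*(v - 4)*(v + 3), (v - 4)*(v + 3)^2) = v^2 - v - 12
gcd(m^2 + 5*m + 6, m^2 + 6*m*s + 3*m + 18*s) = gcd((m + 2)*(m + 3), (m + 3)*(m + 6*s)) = m + 3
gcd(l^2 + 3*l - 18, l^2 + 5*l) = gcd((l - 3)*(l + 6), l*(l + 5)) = 1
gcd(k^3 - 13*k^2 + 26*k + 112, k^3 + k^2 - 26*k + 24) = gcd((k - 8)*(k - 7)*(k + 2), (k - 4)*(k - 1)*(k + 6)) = 1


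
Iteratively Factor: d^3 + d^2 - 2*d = (d - 1)*(d^2 + 2*d) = (d - 1)*(d + 2)*(d)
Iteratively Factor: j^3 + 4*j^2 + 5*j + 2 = (j + 2)*(j^2 + 2*j + 1) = (j + 1)*(j + 2)*(j + 1)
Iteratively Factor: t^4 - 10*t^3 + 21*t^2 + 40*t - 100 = (t + 2)*(t^3 - 12*t^2 + 45*t - 50) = (t - 5)*(t + 2)*(t^2 - 7*t + 10) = (t - 5)*(t - 2)*(t + 2)*(t - 5)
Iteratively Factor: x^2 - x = (x)*(x - 1)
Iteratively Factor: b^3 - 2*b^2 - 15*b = (b + 3)*(b^2 - 5*b) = (b - 5)*(b + 3)*(b)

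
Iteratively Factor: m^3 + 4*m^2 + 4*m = (m)*(m^2 + 4*m + 4) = m*(m + 2)*(m + 2)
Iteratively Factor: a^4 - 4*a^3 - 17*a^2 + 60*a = (a - 5)*(a^3 + a^2 - 12*a) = (a - 5)*(a - 3)*(a^2 + 4*a) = (a - 5)*(a - 3)*(a + 4)*(a)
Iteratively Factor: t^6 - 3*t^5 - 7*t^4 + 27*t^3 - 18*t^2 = (t)*(t^5 - 3*t^4 - 7*t^3 + 27*t^2 - 18*t) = t^2*(t^4 - 3*t^3 - 7*t^2 + 27*t - 18) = t^2*(t + 3)*(t^3 - 6*t^2 + 11*t - 6) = t^2*(t - 3)*(t + 3)*(t^2 - 3*t + 2) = t^2*(t - 3)*(t - 2)*(t + 3)*(t - 1)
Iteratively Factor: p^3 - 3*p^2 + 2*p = (p)*(p^2 - 3*p + 2) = p*(p - 2)*(p - 1)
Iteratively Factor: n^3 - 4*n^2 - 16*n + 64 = (n - 4)*(n^2 - 16) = (n - 4)^2*(n + 4)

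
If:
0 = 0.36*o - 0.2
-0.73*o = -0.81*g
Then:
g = 0.50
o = 0.56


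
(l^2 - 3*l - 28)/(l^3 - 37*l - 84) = 1/(l + 3)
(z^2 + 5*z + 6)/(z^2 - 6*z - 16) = (z + 3)/(z - 8)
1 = 1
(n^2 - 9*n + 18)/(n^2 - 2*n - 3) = (n - 6)/(n + 1)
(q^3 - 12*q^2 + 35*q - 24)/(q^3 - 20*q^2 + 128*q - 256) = (q^2 - 4*q + 3)/(q^2 - 12*q + 32)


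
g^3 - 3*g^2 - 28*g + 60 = (g - 6)*(g - 2)*(g + 5)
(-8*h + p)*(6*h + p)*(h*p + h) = -48*h^3*p - 48*h^3 - 2*h^2*p^2 - 2*h^2*p + h*p^3 + h*p^2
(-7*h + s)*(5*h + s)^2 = -175*h^3 - 45*h^2*s + 3*h*s^2 + s^3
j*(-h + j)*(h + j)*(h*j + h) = -h^3*j^2 - h^3*j + h*j^4 + h*j^3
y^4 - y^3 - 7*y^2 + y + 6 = (y - 3)*(y - 1)*(y + 1)*(y + 2)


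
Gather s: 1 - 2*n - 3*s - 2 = -2*n - 3*s - 1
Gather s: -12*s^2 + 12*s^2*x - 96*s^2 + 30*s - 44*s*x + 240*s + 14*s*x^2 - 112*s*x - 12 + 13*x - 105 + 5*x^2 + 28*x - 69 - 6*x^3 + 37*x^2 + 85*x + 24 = s^2*(12*x - 108) + s*(14*x^2 - 156*x + 270) - 6*x^3 + 42*x^2 + 126*x - 162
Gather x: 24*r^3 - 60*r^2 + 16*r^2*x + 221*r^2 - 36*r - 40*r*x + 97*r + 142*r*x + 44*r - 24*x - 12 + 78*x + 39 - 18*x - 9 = 24*r^3 + 161*r^2 + 105*r + x*(16*r^2 + 102*r + 36) + 18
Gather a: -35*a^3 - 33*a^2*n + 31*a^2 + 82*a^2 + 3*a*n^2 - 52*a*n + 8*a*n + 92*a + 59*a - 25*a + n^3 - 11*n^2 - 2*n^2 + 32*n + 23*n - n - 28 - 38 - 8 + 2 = -35*a^3 + a^2*(113 - 33*n) + a*(3*n^2 - 44*n + 126) + n^3 - 13*n^2 + 54*n - 72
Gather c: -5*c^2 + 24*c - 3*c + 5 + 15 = -5*c^2 + 21*c + 20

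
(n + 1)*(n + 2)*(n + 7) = n^3 + 10*n^2 + 23*n + 14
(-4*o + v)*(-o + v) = 4*o^2 - 5*o*v + v^2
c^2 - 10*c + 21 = (c - 7)*(c - 3)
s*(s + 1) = s^2 + s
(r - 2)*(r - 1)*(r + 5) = r^3 + 2*r^2 - 13*r + 10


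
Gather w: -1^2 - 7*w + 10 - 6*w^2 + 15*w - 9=-6*w^2 + 8*w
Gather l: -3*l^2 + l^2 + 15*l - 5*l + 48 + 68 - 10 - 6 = -2*l^2 + 10*l + 100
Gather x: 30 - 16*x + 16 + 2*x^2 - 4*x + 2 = 2*x^2 - 20*x + 48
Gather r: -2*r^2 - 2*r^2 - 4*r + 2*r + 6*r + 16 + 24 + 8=-4*r^2 + 4*r + 48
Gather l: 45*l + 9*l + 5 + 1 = 54*l + 6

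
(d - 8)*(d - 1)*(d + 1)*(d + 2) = d^4 - 6*d^3 - 17*d^2 + 6*d + 16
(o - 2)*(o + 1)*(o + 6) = o^3 + 5*o^2 - 8*o - 12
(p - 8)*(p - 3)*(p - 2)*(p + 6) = p^4 - 7*p^3 - 32*p^2 + 228*p - 288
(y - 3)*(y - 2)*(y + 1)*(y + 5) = y^4 + y^3 - 19*y^2 + 11*y + 30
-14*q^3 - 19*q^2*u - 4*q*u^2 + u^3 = (-7*q + u)*(q + u)*(2*q + u)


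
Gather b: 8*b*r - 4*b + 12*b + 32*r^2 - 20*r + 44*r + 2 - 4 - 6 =b*(8*r + 8) + 32*r^2 + 24*r - 8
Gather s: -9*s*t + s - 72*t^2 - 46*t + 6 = s*(1 - 9*t) - 72*t^2 - 46*t + 6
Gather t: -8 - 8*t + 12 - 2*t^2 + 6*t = -2*t^2 - 2*t + 4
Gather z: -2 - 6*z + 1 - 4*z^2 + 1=-4*z^2 - 6*z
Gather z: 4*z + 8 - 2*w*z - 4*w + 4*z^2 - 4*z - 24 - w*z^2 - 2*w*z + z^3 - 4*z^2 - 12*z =-w*z^2 - 4*w + z^3 + z*(-4*w - 12) - 16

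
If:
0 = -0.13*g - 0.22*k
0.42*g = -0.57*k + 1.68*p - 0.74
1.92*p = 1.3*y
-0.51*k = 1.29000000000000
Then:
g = 4.28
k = -2.53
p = 0.65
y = 0.96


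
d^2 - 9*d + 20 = (d - 5)*(d - 4)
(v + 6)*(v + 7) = v^2 + 13*v + 42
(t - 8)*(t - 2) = t^2 - 10*t + 16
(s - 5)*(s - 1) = s^2 - 6*s + 5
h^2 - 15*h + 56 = (h - 8)*(h - 7)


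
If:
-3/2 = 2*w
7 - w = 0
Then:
No Solution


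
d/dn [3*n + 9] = 3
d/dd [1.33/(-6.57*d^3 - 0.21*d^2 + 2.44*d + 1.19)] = (26.2143*d^2 + 0.5586*d - 3.2452)/(6.57*d^3 + 0.21*d^2 - 2.44*d - 1.19)^2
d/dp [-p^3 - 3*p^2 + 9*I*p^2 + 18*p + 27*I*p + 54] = -3*p^2 + p*(-6 + 18*I) + 18 + 27*I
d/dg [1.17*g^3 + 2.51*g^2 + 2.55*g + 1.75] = 3.51*g^2 + 5.02*g + 2.55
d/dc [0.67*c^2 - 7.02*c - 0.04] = 1.34*c - 7.02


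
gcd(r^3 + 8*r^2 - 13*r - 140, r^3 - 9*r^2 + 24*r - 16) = r - 4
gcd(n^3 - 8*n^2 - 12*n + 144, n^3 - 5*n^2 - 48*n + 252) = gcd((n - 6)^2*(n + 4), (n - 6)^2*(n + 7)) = n^2 - 12*n + 36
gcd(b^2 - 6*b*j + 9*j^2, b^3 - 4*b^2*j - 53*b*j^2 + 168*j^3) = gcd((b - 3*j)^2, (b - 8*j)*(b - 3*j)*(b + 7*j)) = b - 3*j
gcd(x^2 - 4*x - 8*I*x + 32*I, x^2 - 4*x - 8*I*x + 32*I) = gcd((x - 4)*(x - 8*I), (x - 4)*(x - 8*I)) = x^2 + x*(-4 - 8*I) + 32*I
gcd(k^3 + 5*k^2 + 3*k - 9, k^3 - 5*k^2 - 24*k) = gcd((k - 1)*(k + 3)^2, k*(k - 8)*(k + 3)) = k + 3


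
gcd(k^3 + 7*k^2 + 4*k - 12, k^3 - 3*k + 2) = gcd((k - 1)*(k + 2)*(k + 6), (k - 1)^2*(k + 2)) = k^2 + k - 2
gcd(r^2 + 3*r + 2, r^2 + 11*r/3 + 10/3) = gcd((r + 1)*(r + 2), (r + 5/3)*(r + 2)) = r + 2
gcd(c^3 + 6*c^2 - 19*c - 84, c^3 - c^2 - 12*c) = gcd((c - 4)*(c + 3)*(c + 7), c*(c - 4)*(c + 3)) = c^2 - c - 12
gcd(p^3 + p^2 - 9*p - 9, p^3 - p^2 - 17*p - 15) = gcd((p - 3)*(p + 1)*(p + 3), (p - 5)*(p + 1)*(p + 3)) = p^2 + 4*p + 3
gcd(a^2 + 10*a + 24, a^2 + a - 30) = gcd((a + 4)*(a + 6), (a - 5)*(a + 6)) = a + 6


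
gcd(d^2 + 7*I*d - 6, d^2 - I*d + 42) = d + 6*I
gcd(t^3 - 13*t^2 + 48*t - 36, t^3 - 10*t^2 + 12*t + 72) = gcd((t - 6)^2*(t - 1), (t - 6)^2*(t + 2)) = t^2 - 12*t + 36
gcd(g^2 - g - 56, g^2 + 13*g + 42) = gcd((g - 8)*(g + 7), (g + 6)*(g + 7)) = g + 7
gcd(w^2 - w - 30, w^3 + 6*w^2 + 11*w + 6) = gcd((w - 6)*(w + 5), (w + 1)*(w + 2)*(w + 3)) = 1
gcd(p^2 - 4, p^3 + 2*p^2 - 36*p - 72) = p + 2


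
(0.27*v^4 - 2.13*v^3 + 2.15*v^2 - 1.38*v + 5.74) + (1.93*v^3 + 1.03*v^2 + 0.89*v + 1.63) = 0.27*v^4 - 0.2*v^3 + 3.18*v^2 - 0.49*v + 7.37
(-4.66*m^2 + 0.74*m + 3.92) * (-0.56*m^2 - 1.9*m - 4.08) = 2.6096*m^4 + 8.4396*m^3 + 15.4116*m^2 - 10.4672*m - 15.9936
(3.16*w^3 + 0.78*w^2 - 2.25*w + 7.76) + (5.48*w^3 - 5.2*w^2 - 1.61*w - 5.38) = 8.64*w^3 - 4.42*w^2 - 3.86*w + 2.38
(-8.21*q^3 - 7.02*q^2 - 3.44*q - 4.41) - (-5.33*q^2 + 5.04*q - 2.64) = -8.21*q^3 - 1.69*q^2 - 8.48*q - 1.77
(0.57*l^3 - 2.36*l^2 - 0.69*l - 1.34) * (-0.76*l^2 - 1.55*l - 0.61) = -0.4332*l^5 + 0.9101*l^4 + 3.8347*l^3 + 3.5275*l^2 + 2.4979*l + 0.8174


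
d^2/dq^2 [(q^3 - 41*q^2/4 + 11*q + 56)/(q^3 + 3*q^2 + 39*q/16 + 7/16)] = 8*(-212*q^3 + 1524*q^2 + 2064*q + 733)/(64*q^6 + 240*q^5 + 348*q^4 + 245*q^3 + 87*q^2 + 15*q + 1)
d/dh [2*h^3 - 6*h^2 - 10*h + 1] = 6*h^2 - 12*h - 10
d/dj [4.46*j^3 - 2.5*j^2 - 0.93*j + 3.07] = 13.38*j^2 - 5.0*j - 0.93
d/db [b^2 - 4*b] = 2*b - 4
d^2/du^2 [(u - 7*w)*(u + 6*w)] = 2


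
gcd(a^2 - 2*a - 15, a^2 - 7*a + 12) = 1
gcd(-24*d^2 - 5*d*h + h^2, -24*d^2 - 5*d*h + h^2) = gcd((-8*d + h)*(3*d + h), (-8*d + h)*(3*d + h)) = 24*d^2 + 5*d*h - h^2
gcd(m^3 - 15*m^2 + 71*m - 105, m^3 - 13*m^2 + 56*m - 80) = m - 5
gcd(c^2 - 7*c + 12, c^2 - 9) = c - 3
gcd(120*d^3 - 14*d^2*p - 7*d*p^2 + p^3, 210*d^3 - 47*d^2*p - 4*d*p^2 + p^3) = 30*d^2 - 11*d*p + p^2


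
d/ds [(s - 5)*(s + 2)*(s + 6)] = 3*s^2 + 6*s - 28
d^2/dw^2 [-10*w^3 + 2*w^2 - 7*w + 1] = 4 - 60*w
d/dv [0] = 0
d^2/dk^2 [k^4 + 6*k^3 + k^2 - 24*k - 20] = 12*k^2 + 36*k + 2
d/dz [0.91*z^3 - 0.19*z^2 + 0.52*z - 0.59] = 2.73*z^2 - 0.38*z + 0.52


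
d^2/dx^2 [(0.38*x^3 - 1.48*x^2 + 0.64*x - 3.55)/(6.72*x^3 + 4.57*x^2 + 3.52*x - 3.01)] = (-157.008768*x^6 + 119.476224*x^5 - 1503.5328*x^4 - 2099.516484*x^3 - 939.649866*x^2 - 700.000764*x - 198.89335)/(303.464448*x^9 + 619.121664*x^8 + 897.912288*x^7 + 336.267289*x^6 - 84.294816*x^5 - 445.916727*x^4 - 64.25456*x^3 + 12.328659*x^2 + 95.674656*x - 27.270901)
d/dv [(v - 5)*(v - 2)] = 2*v - 7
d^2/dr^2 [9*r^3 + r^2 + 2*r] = 54*r + 2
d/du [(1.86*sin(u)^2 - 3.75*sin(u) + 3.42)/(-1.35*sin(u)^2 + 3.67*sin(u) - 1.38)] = (1.7637*sin(u)^2 + 4.1004*sin(u) - 7.3764)*cos(u)/(1.8225*sin(u)^4 - 9.909*sin(u)^3 + 17.1949*sin(u)^2 - 10.1292*sin(u) + 1.9044)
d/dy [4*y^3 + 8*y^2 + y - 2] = 12*y^2 + 16*y + 1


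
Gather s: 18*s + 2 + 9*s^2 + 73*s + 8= 9*s^2 + 91*s + 10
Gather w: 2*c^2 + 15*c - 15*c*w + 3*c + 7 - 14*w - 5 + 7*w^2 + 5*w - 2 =2*c^2 + 18*c + 7*w^2 + w*(-15*c - 9)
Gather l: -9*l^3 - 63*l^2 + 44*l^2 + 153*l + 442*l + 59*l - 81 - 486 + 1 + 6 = -9*l^3 - 19*l^2 + 654*l - 560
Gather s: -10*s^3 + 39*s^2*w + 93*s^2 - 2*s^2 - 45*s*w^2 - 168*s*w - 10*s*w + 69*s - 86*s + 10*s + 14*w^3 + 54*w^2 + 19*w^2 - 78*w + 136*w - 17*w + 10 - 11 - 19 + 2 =-10*s^3 + s^2*(39*w + 91) + s*(-45*w^2 - 178*w - 7) + 14*w^3 + 73*w^2 + 41*w - 18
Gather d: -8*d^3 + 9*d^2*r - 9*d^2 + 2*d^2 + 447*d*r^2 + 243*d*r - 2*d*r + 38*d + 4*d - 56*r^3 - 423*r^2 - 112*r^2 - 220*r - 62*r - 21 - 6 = -8*d^3 + d^2*(9*r - 7) + d*(447*r^2 + 241*r + 42) - 56*r^3 - 535*r^2 - 282*r - 27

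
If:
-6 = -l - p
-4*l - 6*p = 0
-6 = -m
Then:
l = 18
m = 6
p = -12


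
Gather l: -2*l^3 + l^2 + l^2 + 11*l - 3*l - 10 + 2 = -2*l^3 + 2*l^2 + 8*l - 8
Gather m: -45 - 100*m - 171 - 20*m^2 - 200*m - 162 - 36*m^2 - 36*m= -56*m^2 - 336*m - 378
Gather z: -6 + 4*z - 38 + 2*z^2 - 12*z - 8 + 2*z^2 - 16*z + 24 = 4*z^2 - 24*z - 28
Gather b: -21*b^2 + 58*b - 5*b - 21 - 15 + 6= -21*b^2 + 53*b - 30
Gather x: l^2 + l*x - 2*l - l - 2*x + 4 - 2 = l^2 - 3*l + x*(l - 2) + 2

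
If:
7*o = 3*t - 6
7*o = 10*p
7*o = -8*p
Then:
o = 0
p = 0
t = 2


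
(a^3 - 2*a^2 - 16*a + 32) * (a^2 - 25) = a^5 - 2*a^4 - 41*a^3 + 82*a^2 + 400*a - 800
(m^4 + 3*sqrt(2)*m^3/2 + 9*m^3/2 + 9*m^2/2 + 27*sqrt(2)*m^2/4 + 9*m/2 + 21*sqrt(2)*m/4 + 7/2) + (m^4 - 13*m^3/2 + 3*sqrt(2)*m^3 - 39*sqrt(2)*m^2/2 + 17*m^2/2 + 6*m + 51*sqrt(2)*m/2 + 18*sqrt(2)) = 2*m^4 - 2*m^3 + 9*sqrt(2)*m^3/2 - 51*sqrt(2)*m^2/4 + 13*m^2 + 21*m/2 + 123*sqrt(2)*m/4 + 7/2 + 18*sqrt(2)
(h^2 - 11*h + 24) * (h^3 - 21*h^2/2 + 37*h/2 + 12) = h^5 - 43*h^4/2 + 158*h^3 - 887*h^2/2 + 312*h + 288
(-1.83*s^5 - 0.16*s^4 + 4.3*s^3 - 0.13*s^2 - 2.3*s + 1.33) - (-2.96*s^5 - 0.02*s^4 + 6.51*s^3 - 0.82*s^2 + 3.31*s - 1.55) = 1.13*s^5 - 0.14*s^4 - 2.21*s^3 + 0.69*s^2 - 5.61*s + 2.88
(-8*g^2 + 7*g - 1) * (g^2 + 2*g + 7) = -8*g^4 - 9*g^3 - 43*g^2 + 47*g - 7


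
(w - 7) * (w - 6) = w^2 - 13*w + 42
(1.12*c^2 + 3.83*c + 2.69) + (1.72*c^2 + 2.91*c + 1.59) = 2.84*c^2 + 6.74*c + 4.28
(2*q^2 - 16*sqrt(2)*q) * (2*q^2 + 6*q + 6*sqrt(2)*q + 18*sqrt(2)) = 4*q^4 - 20*sqrt(2)*q^3 + 12*q^3 - 192*q^2 - 60*sqrt(2)*q^2 - 576*q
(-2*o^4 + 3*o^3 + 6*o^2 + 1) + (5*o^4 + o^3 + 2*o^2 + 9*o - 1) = 3*o^4 + 4*o^3 + 8*o^2 + 9*o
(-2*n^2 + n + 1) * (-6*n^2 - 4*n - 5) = 12*n^4 + 2*n^3 - 9*n - 5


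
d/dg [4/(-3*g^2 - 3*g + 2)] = 12*(2*g + 1)/(3*g^2 + 3*g - 2)^2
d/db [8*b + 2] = 8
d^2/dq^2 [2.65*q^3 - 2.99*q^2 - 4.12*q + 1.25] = 15.9*q - 5.98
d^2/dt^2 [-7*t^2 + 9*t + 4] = -14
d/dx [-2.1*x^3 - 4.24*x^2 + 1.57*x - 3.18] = -6.3*x^2 - 8.48*x + 1.57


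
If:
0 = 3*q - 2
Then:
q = 2/3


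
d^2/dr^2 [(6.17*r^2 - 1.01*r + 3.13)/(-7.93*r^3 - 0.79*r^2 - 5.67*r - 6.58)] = (-775.999666000001*r^6 + 381.082494*r^5 - 659.4588*r^4 + 4159.230178*r^3 - 1296.10458*r^2 + 864.306786*r - 778.35233)/(498.677257*r^9 + 149.037213*r^8 + 1084.519488*r^7 + 1454.966059*r^6 + 1022.768628*r^5 + 1863.655815*r^4 + 1389.148383*r^3 + 737.231754*r^2 + 736.471764*r + 284.890312)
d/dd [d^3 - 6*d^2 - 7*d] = 3*d^2 - 12*d - 7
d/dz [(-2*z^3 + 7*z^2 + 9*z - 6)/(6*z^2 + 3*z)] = (-4*z^4 - 4*z^3 - 11*z^2 + 24*z + 6)/(3*z^2*(4*z^2 + 4*z + 1))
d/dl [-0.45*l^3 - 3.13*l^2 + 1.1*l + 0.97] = -1.35*l^2 - 6.26*l + 1.1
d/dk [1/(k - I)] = -1/(k - I)^2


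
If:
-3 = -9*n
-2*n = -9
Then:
No Solution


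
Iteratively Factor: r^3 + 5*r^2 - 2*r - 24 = (r + 4)*(r^2 + r - 6) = (r - 2)*(r + 4)*(r + 3)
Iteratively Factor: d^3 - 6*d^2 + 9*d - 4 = (d - 1)*(d^2 - 5*d + 4) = (d - 4)*(d - 1)*(d - 1)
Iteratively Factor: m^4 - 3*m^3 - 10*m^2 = (m - 5)*(m^3 + 2*m^2) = m*(m - 5)*(m^2 + 2*m) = m^2*(m - 5)*(m + 2)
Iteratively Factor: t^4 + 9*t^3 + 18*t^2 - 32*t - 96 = (t - 2)*(t^3 + 11*t^2 + 40*t + 48) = (t - 2)*(t + 3)*(t^2 + 8*t + 16) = (t - 2)*(t + 3)*(t + 4)*(t + 4)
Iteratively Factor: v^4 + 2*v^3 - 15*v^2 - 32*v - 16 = (v + 1)*(v^3 + v^2 - 16*v - 16) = (v + 1)*(v + 4)*(v^2 - 3*v - 4) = (v + 1)^2*(v + 4)*(v - 4)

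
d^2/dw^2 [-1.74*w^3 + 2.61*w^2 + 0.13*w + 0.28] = 5.22 - 10.44*w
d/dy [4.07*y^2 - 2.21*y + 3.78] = 8.14*y - 2.21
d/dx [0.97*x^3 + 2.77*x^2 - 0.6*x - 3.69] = 2.91*x^2 + 5.54*x - 0.6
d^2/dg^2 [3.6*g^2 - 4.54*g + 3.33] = 7.20000000000000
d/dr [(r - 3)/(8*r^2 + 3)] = (8*r^2 - 16*r*(r - 3) + 3)/(8*r^2 + 3)^2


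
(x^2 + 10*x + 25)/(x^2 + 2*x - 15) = (x + 5)/(x - 3)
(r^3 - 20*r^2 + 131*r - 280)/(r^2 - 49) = (r^2 - 13*r + 40)/(r + 7)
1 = 1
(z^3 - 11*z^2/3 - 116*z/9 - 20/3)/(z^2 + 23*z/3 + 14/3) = (z^2 - 13*z/3 - 10)/(z + 7)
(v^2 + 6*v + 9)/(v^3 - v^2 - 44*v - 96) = (v + 3)/(v^2 - 4*v - 32)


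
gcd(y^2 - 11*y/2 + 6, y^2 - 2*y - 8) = y - 4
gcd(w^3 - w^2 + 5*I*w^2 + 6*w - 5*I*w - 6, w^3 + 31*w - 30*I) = w^2 + 5*I*w + 6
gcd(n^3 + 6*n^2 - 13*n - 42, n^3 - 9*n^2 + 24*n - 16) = 1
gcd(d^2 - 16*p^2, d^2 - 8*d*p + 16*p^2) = -d + 4*p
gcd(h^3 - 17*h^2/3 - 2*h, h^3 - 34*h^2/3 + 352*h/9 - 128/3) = h - 6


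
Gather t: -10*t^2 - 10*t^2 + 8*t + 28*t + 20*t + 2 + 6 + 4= -20*t^2 + 56*t + 12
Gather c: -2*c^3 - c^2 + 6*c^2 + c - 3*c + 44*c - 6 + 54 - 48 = -2*c^3 + 5*c^2 + 42*c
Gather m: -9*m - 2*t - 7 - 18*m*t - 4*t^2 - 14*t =m*(-18*t - 9) - 4*t^2 - 16*t - 7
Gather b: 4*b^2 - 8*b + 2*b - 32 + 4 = 4*b^2 - 6*b - 28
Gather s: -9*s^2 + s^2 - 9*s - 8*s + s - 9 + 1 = -8*s^2 - 16*s - 8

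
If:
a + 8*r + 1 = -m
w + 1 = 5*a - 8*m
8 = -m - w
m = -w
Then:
No Solution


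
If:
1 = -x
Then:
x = -1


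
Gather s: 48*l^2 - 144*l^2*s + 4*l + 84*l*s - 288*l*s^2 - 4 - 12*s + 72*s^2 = 48*l^2 + 4*l + s^2*(72 - 288*l) + s*(-144*l^2 + 84*l - 12) - 4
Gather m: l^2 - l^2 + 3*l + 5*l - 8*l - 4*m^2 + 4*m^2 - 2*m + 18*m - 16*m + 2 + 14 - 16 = 0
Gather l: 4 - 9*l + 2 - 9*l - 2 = 4 - 18*l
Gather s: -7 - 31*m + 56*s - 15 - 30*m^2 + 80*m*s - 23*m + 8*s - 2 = -30*m^2 - 54*m + s*(80*m + 64) - 24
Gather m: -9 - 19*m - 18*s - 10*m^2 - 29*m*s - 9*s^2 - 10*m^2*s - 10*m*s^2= m^2*(-10*s - 10) + m*(-10*s^2 - 29*s - 19) - 9*s^2 - 18*s - 9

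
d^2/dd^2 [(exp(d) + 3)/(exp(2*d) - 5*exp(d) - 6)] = (exp(4*d) + 17*exp(3*d) - 9*exp(2*d) + 117*exp(d) - 54)*exp(d)/(exp(6*d) - 15*exp(5*d) + 57*exp(4*d) + 55*exp(3*d) - 342*exp(2*d) - 540*exp(d) - 216)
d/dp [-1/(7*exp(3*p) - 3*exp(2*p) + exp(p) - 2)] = (21*exp(2*p) - 6*exp(p) + 1)*exp(p)/(7*exp(3*p) - 3*exp(2*p) + exp(p) - 2)^2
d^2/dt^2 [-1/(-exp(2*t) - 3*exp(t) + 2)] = (2*(2*exp(t) + 3)^2*exp(t) - (4*exp(t) + 3)*(exp(2*t) + 3*exp(t) - 2))*exp(t)/(exp(2*t) + 3*exp(t) - 2)^3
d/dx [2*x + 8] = 2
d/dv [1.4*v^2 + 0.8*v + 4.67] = 2.8*v + 0.8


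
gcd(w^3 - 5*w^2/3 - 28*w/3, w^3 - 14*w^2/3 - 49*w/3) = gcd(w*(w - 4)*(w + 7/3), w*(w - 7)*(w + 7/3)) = w^2 + 7*w/3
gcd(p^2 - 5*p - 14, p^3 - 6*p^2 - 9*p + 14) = p^2 - 5*p - 14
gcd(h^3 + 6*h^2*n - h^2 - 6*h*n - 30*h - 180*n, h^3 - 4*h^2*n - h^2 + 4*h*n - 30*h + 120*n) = h^2 - h - 30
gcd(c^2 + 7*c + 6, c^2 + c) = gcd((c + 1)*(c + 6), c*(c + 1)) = c + 1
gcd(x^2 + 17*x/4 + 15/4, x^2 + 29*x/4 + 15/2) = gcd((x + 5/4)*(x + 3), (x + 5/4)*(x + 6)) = x + 5/4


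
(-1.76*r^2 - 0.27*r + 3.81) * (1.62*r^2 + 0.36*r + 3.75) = -2.8512*r^4 - 1.071*r^3 - 0.524999999999999*r^2 + 0.3591*r + 14.2875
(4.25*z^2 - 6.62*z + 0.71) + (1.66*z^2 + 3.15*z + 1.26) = 5.91*z^2 - 3.47*z + 1.97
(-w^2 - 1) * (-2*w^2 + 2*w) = 2*w^4 - 2*w^3 + 2*w^2 - 2*w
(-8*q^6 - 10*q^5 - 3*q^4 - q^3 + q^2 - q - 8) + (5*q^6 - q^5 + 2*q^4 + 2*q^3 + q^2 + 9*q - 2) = -3*q^6 - 11*q^5 - q^4 + q^3 + 2*q^2 + 8*q - 10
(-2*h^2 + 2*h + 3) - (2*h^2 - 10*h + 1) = -4*h^2 + 12*h + 2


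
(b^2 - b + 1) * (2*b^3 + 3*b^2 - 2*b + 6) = 2*b^5 + b^4 - 3*b^3 + 11*b^2 - 8*b + 6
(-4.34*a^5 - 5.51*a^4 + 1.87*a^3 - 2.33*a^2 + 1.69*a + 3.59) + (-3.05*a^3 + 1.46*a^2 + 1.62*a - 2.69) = -4.34*a^5 - 5.51*a^4 - 1.18*a^3 - 0.87*a^2 + 3.31*a + 0.9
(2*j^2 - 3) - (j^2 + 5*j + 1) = j^2 - 5*j - 4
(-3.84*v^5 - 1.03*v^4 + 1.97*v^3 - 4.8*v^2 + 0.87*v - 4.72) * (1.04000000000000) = -3.9936*v^5 - 1.0712*v^4 + 2.0488*v^3 - 4.992*v^2 + 0.9048*v - 4.9088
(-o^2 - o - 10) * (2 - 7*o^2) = 7*o^4 + 7*o^3 + 68*o^2 - 2*o - 20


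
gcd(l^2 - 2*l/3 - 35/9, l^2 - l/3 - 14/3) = l - 7/3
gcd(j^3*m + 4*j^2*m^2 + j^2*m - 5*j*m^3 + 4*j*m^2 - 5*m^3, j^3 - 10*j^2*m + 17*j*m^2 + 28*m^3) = 1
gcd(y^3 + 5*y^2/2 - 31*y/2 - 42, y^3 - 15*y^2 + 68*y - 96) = y - 4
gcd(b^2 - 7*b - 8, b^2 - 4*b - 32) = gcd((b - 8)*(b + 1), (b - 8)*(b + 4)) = b - 8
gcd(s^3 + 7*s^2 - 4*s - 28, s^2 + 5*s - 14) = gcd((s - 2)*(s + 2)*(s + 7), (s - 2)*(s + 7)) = s^2 + 5*s - 14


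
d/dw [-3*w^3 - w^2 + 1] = w*(-9*w - 2)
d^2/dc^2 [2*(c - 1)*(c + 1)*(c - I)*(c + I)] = 24*c^2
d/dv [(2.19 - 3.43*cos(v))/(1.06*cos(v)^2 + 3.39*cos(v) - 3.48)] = (-3.6358*cos(v)^2 + 4.6428*cos(v) - 4.5123)*sin(v)/(1.1236*cos(v)^4 + 7.1868*cos(v)^3 + 4.1145*cos(v)^2 - 23.5944*cos(v) + 12.1104)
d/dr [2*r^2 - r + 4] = 4*r - 1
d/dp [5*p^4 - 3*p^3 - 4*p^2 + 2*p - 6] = 20*p^3 - 9*p^2 - 8*p + 2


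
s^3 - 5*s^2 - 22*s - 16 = (s - 8)*(s + 1)*(s + 2)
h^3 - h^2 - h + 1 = (h - 1)^2*(h + 1)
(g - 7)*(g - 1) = g^2 - 8*g + 7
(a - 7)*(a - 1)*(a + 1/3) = a^3 - 23*a^2/3 + 13*a/3 + 7/3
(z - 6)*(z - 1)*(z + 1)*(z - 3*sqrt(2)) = z^4 - 6*z^3 - 3*sqrt(2)*z^3 - z^2 + 18*sqrt(2)*z^2 + 3*sqrt(2)*z + 6*z - 18*sqrt(2)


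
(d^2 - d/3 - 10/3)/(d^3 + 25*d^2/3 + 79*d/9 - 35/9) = 3*(d - 2)/(3*d^2 + 20*d - 7)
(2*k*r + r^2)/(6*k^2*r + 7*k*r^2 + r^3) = (2*k + r)/(6*k^2 + 7*k*r + r^2)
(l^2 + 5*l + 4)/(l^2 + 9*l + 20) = (l + 1)/(l + 5)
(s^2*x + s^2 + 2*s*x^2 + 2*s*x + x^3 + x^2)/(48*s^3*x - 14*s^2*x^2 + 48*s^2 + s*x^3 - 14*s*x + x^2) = (s^2*x + s^2 + 2*s*x^2 + 2*s*x + x^3 + x^2)/(48*s^3*x - 14*s^2*x^2 + 48*s^2 + s*x^3 - 14*s*x + x^2)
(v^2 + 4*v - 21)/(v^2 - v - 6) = (v + 7)/(v + 2)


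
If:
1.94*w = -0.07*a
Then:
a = -27.7142857142857*w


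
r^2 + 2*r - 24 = (r - 4)*(r + 6)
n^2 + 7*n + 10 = (n + 2)*(n + 5)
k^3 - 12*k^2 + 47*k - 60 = (k - 5)*(k - 4)*(k - 3)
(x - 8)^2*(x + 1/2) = x^3 - 31*x^2/2 + 56*x + 32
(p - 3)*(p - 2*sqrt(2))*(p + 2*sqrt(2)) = p^3 - 3*p^2 - 8*p + 24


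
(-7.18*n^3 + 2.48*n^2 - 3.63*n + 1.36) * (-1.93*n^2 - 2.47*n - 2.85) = 13.8574*n^5 + 12.9482*n^4 + 21.3433*n^3 - 0.7267*n^2 + 6.9863*n - 3.876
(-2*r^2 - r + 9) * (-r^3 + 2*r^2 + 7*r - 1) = 2*r^5 - 3*r^4 - 25*r^3 + 13*r^2 + 64*r - 9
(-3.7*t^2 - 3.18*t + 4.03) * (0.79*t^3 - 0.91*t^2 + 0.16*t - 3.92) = -2.923*t^5 + 0.8548*t^4 + 5.4855*t^3 + 10.3279*t^2 + 13.1104*t - 15.7976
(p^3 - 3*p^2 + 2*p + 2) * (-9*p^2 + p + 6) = -9*p^5 + 28*p^4 - 15*p^3 - 34*p^2 + 14*p + 12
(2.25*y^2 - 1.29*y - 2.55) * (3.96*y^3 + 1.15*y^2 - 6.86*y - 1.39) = 8.91*y^5 - 2.5209*y^4 - 27.0165*y^3 + 2.7894*y^2 + 19.2861*y + 3.5445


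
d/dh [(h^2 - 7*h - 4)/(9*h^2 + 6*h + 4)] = (69*h^2 + 80*h - 4)/(81*h^4 + 108*h^3 + 108*h^2 + 48*h + 16)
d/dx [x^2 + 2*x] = 2*x + 2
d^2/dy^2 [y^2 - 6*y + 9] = 2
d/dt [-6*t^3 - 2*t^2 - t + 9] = -18*t^2 - 4*t - 1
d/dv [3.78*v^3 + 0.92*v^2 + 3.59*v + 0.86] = 11.34*v^2 + 1.84*v + 3.59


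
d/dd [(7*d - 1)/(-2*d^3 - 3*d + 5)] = (-14*d^3 - 21*d + 3*(7*d - 1)*(2*d^2 + 1) + 35)/(2*d^3 + 3*d - 5)^2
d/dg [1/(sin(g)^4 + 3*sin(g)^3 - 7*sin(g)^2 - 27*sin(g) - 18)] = (-4*sin(g)^3 - 9*sin(g)^2 + 14*sin(g) + 27)*cos(g)/((sin(g) - 3)^2*(sin(g) + 1)^2*(sin(g) + 2)^2*(sin(g) + 3)^2)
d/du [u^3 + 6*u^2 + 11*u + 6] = 3*u^2 + 12*u + 11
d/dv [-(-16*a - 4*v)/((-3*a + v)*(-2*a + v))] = 4*(26*a^2 - 8*a*v - v^2)/(36*a^4 - 60*a^3*v + 37*a^2*v^2 - 10*a*v^3 + v^4)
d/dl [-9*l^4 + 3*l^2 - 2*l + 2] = -36*l^3 + 6*l - 2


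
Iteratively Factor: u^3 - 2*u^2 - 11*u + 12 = (u + 3)*(u^2 - 5*u + 4) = (u - 1)*(u + 3)*(u - 4)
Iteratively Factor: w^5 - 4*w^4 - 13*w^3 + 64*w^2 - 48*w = (w - 3)*(w^4 - w^3 - 16*w^2 + 16*w) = (w - 4)*(w - 3)*(w^3 + 3*w^2 - 4*w) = (w - 4)*(w - 3)*(w + 4)*(w^2 - w) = w*(w - 4)*(w - 3)*(w + 4)*(w - 1)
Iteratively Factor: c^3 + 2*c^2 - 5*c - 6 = (c + 1)*(c^2 + c - 6) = (c - 2)*(c + 1)*(c + 3)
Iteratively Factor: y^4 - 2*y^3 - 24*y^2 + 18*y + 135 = (y + 3)*(y^3 - 5*y^2 - 9*y + 45) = (y + 3)^2*(y^2 - 8*y + 15) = (y - 3)*(y + 3)^2*(y - 5)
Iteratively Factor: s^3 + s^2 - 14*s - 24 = (s - 4)*(s^2 + 5*s + 6) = (s - 4)*(s + 2)*(s + 3)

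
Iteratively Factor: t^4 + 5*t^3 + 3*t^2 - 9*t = (t)*(t^3 + 5*t^2 + 3*t - 9) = t*(t - 1)*(t^2 + 6*t + 9) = t*(t - 1)*(t + 3)*(t + 3)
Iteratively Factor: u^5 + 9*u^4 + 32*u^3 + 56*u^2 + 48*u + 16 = (u + 2)*(u^4 + 7*u^3 + 18*u^2 + 20*u + 8) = (u + 2)^2*(u^3 + 5*u^2 + 8*u + 4) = (u + 2)^3*(u^2 + 3*u + 2) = (u + 2)^4*(u + 1)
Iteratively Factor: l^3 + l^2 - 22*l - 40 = (l + 4)*(l^2 - 3*l - 10) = (l - 5)*(l + 4)*(l + 2)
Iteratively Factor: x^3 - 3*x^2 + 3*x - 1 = (x - 1)*(x^2 - 2*x + 1) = (x - 1)^2*(x - 1)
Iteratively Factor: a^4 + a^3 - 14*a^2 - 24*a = (a - 4)*(a^3 + 5*a^2 + 6*a) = a*(a - 4)*(a^2 + 5*a + 6) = a*(a - 4)*(a + 3)*(a + 2)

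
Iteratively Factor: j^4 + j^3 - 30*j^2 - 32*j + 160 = (j - 5)*(j^3 + 6*j^2 - 32) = (j - 5)*(j - 2)*(j^2 + 8*j + 16) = (j - 5)*(j - 2)*(j + 4)*(j + 4)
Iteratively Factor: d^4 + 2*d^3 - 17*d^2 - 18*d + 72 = (d + 3)*(d^3 - d^2 - 14*d + 24) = (d - 3)*(d + 3)*(d^2 + 2*d - 8) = (d - 3)*(d - 2)*(d + 3)*(d + 4)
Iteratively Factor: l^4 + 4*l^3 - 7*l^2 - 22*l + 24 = (l + 3)*(l^3 + l^2 - 10*l + 8) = (l - 1)*(l + 3)*(l^2 + 2*l - 8) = (l - 2)*(l - 1)*(l + 3)*(l + 4)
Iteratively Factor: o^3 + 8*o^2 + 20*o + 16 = (o + 2)*(o^2 + 6*o + 8) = (o + 2)*(o + 4)*(o + 2)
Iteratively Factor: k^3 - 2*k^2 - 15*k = (k)*(k^2 - 2*k - 15) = k*(k + 3)*(k - 5)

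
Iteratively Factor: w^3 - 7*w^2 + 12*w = (w)*(w^2 - 7*w + 12) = w*(w - 3)*(w - 4)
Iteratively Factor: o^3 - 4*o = (o)*(o^2 - 4) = o*(o - 2)*(o + 2)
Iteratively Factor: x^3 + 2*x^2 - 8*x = (x + 4)*(x^2 - 2*x) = x*(x + 4)*(x - 2)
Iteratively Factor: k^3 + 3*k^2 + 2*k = (k + 2)*(k^2 + k) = k*(k + 2)*(k + 1)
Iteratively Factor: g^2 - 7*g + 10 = (g - 2)*(g - 5)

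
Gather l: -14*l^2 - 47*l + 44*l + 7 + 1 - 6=-14*l^2 - 3*l + 2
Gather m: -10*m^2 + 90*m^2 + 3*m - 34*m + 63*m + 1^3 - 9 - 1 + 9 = 80*m^2 + 32*m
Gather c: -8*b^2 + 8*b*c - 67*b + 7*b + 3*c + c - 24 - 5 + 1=-8*b^2 - 60*b + c*(8*b + 4) - 28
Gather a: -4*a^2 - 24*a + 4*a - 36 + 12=-4*a^2 - 20*a - 24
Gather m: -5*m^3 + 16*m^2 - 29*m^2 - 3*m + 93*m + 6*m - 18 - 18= -5*m^3 - 13*m^2 + 96*m - 36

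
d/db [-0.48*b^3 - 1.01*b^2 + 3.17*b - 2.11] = -1.44*b^2 - 2.02*b + 3.17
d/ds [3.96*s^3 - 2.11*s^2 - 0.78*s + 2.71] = 11.88*s^2 - 4.22*s - 0.78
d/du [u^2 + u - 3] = 2*u + 1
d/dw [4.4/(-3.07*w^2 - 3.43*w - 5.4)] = (27.016*w + 15.092)/(3.07*w^2 + 3.43*w + 5.4)^2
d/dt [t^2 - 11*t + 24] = 2*t - 11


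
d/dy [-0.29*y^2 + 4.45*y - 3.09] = 4.45 - 0.58*y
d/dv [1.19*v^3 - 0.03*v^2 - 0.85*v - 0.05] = 3.57*v^2 - 0.06*v - 0.85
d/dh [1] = 0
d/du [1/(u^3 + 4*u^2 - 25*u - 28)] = (-3*u^2 - 8*u + 25)/(u^3 + 4*u^2 - 25*u - 28)^2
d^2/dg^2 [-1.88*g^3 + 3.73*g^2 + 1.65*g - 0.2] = 7.46 - 11.28*g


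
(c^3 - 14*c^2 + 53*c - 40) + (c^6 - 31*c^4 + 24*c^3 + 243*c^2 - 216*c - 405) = c^6 - 31*c^4 + 25*c^3 + 229*c^2 - 163*c - 445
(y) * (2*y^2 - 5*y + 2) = 2*y^3 - 5*y^2 + 2*y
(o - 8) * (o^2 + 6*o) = o^3 - 2*o^2 - 48*o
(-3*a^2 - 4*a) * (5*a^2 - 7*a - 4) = -15*a^4 + a^3 + 40*a^2 + 16*a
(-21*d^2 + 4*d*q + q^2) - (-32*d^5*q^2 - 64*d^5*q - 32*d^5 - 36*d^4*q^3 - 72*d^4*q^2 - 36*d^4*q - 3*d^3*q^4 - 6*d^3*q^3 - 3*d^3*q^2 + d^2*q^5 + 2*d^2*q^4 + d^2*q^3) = 32*d^5*q^2 + 64*d^5*q + 32*d^5 + 36*d^4*q^3 + 72*d^4*q^2 + 36*d^4*q + 3*d^3*q^4 + 6*d^3*q^3 + 3*d^3*q^2 - d^2*q^5 - 2*d^2*q^4 - d^2*q^3 - 21*d^2 + 4*d*q + q^2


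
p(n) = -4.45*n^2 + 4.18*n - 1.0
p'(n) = 4.18 - 8.9*n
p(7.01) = -190.37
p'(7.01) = -58.21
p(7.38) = -212.52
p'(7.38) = -61.50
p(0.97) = -1.13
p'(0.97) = -4.45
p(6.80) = -178.34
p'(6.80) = -56.34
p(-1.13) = -11.41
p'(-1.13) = 14.24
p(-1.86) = -24.17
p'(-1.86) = 20.73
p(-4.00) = -88.92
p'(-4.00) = 39.78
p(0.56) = -0.05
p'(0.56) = -0.80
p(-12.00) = -691.96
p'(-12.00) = 110.98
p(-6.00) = -186.28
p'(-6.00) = 57.58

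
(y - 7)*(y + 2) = y^2 - 5*y - 14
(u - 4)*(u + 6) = u^2 + 2*u - 24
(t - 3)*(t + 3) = t^2 - 9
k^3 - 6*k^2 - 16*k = k*(k - 8)*(k + 2)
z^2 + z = z*(z + 1)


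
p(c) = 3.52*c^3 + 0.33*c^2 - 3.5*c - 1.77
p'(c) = 10.56*c^2 + 0.66*c - 3.5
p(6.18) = 820.03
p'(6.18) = 403.89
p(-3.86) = -185.79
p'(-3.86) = 151.29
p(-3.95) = -199.73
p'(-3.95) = 158.66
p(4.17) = 244.61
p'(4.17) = 182.88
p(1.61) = 8.14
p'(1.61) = 24.94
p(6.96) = 1176.64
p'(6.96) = 512.64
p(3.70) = 168.10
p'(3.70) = 143.51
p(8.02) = 1807.18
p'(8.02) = 681.02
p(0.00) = -1.77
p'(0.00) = -3.50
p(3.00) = 85.74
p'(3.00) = 93.52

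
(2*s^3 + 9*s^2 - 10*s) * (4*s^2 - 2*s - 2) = 8*s^5 + 32*s^4 - 62*s^3 + 2*s^2 + 20*s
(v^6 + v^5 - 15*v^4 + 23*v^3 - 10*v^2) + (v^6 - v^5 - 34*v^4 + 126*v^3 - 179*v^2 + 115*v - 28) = 2*v^6 - 49*v^4 + 149*v^3 - 189*v^2 + 115*v - 28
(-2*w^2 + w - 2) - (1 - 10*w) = -2*w^2 + 11*w - 3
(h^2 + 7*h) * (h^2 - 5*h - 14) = h^4 + 2*h^3 - 49*h^2 - 98*h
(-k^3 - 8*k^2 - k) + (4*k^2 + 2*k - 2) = -k^3 - 4*k^2 + k - 2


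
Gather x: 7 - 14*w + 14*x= -14*w + 14*x + 7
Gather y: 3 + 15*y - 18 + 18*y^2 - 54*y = 18*y^2 - 39*y - 15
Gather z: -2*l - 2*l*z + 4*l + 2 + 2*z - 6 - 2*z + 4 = -2*l*z + 2*l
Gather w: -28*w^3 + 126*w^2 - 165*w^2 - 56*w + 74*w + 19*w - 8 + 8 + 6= -28*w^3 - 39*w^2 + 37*w + 6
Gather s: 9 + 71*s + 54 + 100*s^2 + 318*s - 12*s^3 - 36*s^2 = -12*s^3 + 64*s^2 + 389*s + 63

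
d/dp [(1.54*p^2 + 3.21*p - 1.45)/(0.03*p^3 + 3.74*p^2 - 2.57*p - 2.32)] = (-0.0462*p^4 - 0.192600000000001*p^3 - 15.8327*p^2 + 3.7004*p - 11.1737)/(0.0009*p^6 + 0.2244*p^5 + 13.8334*p^4 - 19.3628*p^3 - 10.7487*p^2 + 11.9248*p + 5.3824)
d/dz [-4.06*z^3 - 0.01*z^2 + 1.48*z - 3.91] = -12.18*z^2 - 0.02*z + 1.48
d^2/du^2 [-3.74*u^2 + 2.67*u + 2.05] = -7.48000000000000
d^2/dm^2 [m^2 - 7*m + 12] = 2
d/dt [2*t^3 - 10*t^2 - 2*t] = 6*t^2 - 20*t - 2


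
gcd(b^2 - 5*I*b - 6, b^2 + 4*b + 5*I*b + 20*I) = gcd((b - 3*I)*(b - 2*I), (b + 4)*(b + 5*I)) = 1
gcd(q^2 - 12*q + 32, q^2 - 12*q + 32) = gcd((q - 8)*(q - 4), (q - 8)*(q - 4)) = q^2 - 12*q + 32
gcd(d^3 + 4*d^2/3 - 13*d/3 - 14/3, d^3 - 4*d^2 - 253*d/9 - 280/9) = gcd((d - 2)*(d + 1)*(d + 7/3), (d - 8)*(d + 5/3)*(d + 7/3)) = d + 7/3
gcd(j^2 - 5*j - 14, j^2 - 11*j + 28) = j - 7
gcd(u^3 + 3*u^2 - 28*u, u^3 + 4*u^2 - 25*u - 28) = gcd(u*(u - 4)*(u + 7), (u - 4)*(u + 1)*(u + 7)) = u^2 + 3*u - 28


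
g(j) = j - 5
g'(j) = 1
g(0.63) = -4.37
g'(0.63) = 1.00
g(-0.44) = -5.44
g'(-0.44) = 1.00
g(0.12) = -4.88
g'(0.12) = 1.00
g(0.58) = -4.42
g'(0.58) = 1.00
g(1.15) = -3.85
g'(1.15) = 1.00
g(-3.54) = -8.54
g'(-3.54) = 1.00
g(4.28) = -0.72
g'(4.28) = 1.00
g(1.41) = -3.59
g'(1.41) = 1.00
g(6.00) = 1.00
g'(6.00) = 1.00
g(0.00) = -5.00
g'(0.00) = 1.00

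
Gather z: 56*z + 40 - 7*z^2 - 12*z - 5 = -7*z^2 + 44*z + 35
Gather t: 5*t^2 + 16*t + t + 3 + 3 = 5*t^2 + 17*t + 6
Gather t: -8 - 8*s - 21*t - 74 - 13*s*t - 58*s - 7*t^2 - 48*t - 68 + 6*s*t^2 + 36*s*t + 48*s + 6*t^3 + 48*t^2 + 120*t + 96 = -18*s + 6*t^3 + t^2*(6*s + 41) + t*(23*s + 51) - 54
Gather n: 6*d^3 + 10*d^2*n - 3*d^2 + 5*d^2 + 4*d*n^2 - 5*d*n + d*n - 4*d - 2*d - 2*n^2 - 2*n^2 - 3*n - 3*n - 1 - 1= 6*d^3 + 2*d^2 - 6*d + n^2*(4*d - 4) + n*(10*d^2 - 4*d - 6) - 2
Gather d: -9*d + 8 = 8 - 9*d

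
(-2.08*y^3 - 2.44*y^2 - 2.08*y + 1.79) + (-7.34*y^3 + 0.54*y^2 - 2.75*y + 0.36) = -9.42*y^3 - 1.9*y^2 - 4.83*y + 2.15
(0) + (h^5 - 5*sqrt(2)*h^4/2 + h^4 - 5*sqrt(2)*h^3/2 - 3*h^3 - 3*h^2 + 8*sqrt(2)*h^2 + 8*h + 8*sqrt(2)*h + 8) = h^5 - 5*sqrt(2)*h^4/2 + h^4 - 5*sqrt(2)*h^3/2 - 3*h^3 - 3*h^2 + 8*sqrt(2)*h^2 + 8*h + 8*sqrt(2)*h + 8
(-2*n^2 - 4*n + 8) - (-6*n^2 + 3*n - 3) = 4*n^2 - 7*n + 11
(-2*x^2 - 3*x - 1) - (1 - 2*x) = -2*x^2 - x - 2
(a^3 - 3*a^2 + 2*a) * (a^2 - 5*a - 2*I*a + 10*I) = a^5 - 8*a^4 - 2*I*a^4 + 17*a^3 + 16*I*a^3 - 10*a^2 - 34*I*a^2 + 20*I*a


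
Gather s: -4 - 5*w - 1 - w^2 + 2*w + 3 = -w^2 - 3*w - 2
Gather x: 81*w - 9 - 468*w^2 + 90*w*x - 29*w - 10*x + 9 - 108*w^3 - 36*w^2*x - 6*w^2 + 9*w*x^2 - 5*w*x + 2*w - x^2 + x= -108*w^3 - 474*w^2 + 54*w + x^2*(9*w - 1) + x*(-36*w^2 + 85*w - 9)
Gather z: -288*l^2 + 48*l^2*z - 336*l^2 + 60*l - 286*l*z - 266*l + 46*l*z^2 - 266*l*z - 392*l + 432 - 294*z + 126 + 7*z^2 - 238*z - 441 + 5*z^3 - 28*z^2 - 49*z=-624*l^2 - 598*l + 5*z^3 + z^2*(46*l - 21) + z*(48*l^2 - 552*l - 581) + 117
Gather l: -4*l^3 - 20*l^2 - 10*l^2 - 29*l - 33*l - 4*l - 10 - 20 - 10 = -4*l^3 - 30*l^2 - 66*l - 40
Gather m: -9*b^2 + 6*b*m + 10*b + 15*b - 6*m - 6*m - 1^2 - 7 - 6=-9*b^2 + 25*b + m*(6*b - 12) - 14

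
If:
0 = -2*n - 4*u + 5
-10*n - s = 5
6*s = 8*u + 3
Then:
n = -43/56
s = 75/28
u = 183/112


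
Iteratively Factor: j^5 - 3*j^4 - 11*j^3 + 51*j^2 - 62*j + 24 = (j - 3)*(j^4 - 11*j^2 + 18*j - 8) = (j - 3)*(j - 1)*(j^3 + j^2 - 10*j + 8) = (j - 3)*(j - 1)^2*(j^2 + 2*j - 8) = (j - 3)*(j - 2)*(j - 1)^2*(j + 4)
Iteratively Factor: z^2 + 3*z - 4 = (z + 4)*(z - 1)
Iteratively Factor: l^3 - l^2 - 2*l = (l + 1)*(l^2 - 2*l) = l*(l + 1)*(l - 2)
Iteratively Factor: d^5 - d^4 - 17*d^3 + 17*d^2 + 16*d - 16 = (d - 1)*(d^4 - 17*d^2 + 16) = (d - 4)*(d - 1)*(d^3 + 4*d^2 - d - 4) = (d - 4)*(d - 1)*(d + 1)*(d^2 + 3*d - 4) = (d - 4)*(d - 1)^2*(d + 1)*(d + 4)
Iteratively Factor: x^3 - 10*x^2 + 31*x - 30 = (x - 5)*(x^2 - 5*x + 6) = (x - 5)*(x - 3)*(x - 2)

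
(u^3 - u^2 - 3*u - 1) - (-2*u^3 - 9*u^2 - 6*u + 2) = 3*u^3 + 8*u^2 + 3*u - 3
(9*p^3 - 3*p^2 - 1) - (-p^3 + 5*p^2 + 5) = 10*p^3 - 8*p^2 - 6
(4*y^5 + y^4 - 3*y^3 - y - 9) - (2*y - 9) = 4*y^5 + y^4 - 3*y^3 - 3*y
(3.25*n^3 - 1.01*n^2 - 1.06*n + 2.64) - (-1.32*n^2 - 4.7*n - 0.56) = 3.25*n^3 + 0.31*n^2 + 3.64*n + 3.2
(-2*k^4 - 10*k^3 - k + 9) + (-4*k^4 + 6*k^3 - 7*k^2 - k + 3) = -6*k^4 - 4*k^3 - 7*k^2 - 2*k + 12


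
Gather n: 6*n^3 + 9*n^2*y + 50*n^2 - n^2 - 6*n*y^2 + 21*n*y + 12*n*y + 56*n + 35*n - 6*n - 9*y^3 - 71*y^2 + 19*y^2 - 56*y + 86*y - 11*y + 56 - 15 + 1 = 6*n^3 + n^2*(9*y + 49) + n*(-6*y^2 + 33*y + 85) - 9*y^3 - 52*y^2 + 19*y + 42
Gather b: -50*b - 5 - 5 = -50*b - 10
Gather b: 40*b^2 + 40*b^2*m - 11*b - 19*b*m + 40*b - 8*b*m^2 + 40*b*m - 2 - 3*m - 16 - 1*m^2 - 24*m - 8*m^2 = b^2*(40*m + 40) + b*(-8*m^2 + 21*m + 29) - 9*m^2 - 27*m - 18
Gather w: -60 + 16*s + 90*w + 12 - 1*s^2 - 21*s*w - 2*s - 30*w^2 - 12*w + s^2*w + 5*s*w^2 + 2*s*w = -s^2 + 14*s + w^2*(5*s - 30) + w*(s^2 - 19*s + 78) - 48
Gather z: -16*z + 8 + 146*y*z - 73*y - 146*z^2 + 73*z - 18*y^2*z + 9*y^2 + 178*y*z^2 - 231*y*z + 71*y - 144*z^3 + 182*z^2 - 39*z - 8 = 9*y^2 - 2*y - 144*z^3 + z^2*(178*y + 36) + z*(-18*y^2 - 85*y + 18)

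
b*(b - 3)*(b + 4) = b^3 + b^2 - 12*b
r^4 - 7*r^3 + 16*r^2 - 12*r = r*(r - 3)*(r - 2)^2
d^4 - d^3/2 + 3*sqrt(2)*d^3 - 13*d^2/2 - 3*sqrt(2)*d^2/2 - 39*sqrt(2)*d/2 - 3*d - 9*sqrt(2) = (d - 3)*(d + 1/2)*(d + 2)*(d + 3*sqrt(2))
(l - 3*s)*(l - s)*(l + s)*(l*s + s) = l^4*s - 3*l^3*s^2 + l^3*s - l^2*s^3 - 3*l^2*s^2 + 3*l*s^4 - l*s^3 + 3*s^4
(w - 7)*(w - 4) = w^2 - 11*w + 28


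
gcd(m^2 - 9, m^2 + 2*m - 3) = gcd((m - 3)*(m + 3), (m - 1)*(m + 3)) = m + 3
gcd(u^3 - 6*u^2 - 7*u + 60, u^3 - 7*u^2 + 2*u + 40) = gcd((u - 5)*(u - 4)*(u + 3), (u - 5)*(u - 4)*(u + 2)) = u^2 - 9*u + 20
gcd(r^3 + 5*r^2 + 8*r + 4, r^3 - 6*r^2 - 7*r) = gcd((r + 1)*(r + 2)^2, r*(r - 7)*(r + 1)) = r + 1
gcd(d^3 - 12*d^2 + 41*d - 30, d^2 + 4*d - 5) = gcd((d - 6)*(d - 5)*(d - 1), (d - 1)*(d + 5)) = d - 1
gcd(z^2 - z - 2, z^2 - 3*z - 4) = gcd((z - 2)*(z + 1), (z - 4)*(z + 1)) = z + 1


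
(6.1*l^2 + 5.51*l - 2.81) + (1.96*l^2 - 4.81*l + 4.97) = 8.06*l^2 + 0.7*l + 2.16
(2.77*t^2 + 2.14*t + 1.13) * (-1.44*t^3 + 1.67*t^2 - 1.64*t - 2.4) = -3.9888*t^5 + 1.5443*t^4 - 2.5962*t^3 - 8.2705*t^2 - 6.9892*t - 2.712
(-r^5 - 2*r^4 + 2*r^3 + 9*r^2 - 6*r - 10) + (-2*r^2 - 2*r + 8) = -r^5 - 2*r^4 + 2*r^3 + 7*r^2 - 8*r - 2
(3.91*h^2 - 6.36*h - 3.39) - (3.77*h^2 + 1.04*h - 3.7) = 0.14*h^2 - 7.4*h + 0.31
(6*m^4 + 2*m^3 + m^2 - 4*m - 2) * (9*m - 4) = 54*m^5 - 6*m^4 + m^3 - 40*m^2 - 2*m + 8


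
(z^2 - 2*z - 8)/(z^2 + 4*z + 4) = (z - 4)/(z + 2)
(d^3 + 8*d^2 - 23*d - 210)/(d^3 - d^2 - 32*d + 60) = (d + 7)/(d - 2)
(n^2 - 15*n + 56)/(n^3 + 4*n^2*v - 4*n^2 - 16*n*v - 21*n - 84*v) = (n - 8)/(n^2 + 4*n*v + 3*n + 12*v)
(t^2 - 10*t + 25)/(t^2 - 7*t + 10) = (t - 5)/(t - 2)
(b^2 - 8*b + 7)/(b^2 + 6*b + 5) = (b^2 - 8*b + 7)/(b^2 + 6*b + 5)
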